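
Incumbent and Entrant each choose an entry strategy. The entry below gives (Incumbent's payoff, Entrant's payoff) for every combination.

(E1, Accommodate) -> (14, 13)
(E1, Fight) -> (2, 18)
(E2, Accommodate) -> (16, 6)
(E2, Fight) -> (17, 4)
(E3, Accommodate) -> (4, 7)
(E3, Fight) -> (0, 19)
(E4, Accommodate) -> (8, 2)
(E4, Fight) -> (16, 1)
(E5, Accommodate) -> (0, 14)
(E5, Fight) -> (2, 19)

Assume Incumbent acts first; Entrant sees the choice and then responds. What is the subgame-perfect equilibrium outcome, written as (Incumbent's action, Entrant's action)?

Work backward from Entrant's decision.
- E1: Entrant compares 13, 18 and picks Fight; Incumbent would get 2.
- E2: Entrant compares 6, 4 and picks Accommodate; Incumbent would get 16.
- E3: Entrant compares 7, 19 and picks Fight; Incumbent would get 0.
- E4: Entrant compares 2, 1 and picks Accommodate; Incumbent would get 8.
- E5: Entrant compares 14, 19 and picks Fight; Incumbent would get 2.
Maximizing over 2, 16, 0, 8, 2, Incumbent chooses E2. Subgame-perfect outcome: (E2, Accommodate) with payoffs (16, 6).

(E2, Accommodate)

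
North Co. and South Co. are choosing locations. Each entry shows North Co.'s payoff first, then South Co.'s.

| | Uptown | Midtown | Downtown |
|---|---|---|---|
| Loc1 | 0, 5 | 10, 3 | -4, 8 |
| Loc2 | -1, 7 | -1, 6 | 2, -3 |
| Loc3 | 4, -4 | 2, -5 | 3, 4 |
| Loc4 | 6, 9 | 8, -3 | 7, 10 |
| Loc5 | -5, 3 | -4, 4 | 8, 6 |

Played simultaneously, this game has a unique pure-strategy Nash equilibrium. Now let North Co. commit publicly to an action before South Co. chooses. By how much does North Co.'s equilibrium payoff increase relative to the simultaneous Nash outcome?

0

South Co. best-responds to each possible North Co. move:
- Loc1: BR = Downtown, leader payoff -4.
- Loc2: BR = Uptown, leader payoff -1.
- Loc3: BR = Downtown, leader payoff 3.
- Loc4: BR = Downtown, leader payoff 7.
- Loc5: BR = Downtown, leader payoff 8.
North Co.'s induced payoffs are -4, -1, 3, 7, 8, so North Co. commits to Loc5. Subgame-perfect outcome: (Loc5, Downtown) with payoffs (8, 6).
Now find the simultaneous Nash equilibrium.
North Co.'s best replies: Uptown→Loc4; Midtown→Loc1; Downtown→Loc5.
South Co.'s best replies: Loc1→Downtown; Loc2→Uptown; Loc3→Downtown; Loc4→Downtown; Loc5→Downtown.
The unique mutual best reply is (Loc5, Downtown), giving (8, 6).
North Co.'s commitment gain: 8 − 8 = 0.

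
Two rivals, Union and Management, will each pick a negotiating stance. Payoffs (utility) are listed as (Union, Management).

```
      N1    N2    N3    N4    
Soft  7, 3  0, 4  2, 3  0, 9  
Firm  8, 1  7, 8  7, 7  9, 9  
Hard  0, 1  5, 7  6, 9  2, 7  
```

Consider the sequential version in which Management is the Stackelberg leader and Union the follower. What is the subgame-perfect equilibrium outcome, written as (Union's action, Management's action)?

Solve by backward induction (Management leads).
- N1 → Union plays Firm (best of 7, 8, 0); Management gets 1.
- N2 → Union plays Firm (best of 0, 7, 5); Management gets 8.
- N3 → Union plays Firm (best of 2, 7, 6); Management gets 7.
- N4 → Union plays Firm (best of 0, 9, 2); Management gets 9.
Maximizing over 1, 8, 7, 9, Management chooses N4. Subgame-perfect outcome: (Firm, N4) with payoffs (9, 9).

(Firm, N4)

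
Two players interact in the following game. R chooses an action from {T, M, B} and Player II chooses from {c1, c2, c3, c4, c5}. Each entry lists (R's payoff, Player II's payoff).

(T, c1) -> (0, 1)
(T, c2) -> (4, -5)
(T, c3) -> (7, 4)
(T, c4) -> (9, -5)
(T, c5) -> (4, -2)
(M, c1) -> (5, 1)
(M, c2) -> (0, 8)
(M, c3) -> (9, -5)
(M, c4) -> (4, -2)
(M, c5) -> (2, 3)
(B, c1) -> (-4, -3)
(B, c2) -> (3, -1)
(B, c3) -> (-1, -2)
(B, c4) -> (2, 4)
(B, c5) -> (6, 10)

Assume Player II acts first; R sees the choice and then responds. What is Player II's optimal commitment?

c5

R best-responds to each possible Player II move:
- c1: BR = M, leader payoff 1.
- c2: BR = T, leader payoff -5.
- c3: BR = M, leader payoff -5.
- c4: BR = T, leader payoff -5.
- c5: BR = B, leader payoff 10.
Maximizing over 1, -5, -5, -5, 10, Player II chooses c5. Subgame-perfect outcome: (B, c5) with payoffs (6, 10).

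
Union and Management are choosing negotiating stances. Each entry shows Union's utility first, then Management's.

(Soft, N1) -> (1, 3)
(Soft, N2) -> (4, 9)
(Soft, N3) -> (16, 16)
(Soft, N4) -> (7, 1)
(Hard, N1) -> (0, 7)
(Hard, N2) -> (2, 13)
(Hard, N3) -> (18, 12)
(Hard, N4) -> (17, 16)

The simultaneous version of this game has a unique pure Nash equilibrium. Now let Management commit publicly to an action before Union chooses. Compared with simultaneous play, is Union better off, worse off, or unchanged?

unchanged

Union best-responds to each possible Management move:
- N1: Union compares 1, 0 and picks Soft; Management would get 3.
- N2: Union compares 4, 2 and picks Soft; Management would get 9.
- N3: Union compares 16, 18 and picks Hard; Management would get 12.
- N4: Union compares 7, 17 and picks Hard; Management would get 16.
Maximizing over 3, 9, 12, 16, Management chooses N4. Subgame-perfect outcome: (Hard, N4) with payoffs (17, 16).
Now find the simultaneous Nash equilibrium.
Union's best replies: N1→Soft; N2→Soft; N3→Hard; N4→Hard.
Management's best replies: Soft→N3; Hard→N4.
Only (Hard, N4) has each player best-responding; Nash payoffs (17, 16).
Union earns 17 sequentially versus 17 at the Nash outcome: unchanged.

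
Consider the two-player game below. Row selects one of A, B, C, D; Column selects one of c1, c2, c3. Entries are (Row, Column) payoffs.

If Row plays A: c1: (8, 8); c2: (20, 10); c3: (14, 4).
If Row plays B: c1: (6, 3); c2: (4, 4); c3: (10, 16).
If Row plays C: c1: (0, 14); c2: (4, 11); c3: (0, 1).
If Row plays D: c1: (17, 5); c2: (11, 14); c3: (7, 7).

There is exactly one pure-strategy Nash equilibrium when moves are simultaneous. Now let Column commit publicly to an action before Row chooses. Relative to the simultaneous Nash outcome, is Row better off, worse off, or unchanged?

unchanged

Solve by backward induction (Column leads).
- c1: BR = D, leader payoff 5.
- c2: BR = A, leader payoff 10.
- c3: BR = A, leader payoff 4.
Among 5, 10, 4, the best is 10 at c2. Subgame-perfect outcome: (A, c2) with payoffs (20, 10).
For the simultaneous game, intersect best replies.
Row's best replies: c1→D; c2→A; c3→A.
Column's best replies: A→c2; B→c3; C→c1; D→c2.
The unique mutual best reply is (A, c2), giving (20, 10).
Row earns 20 sequentially versus 20 at the Nash outcome: unchanged.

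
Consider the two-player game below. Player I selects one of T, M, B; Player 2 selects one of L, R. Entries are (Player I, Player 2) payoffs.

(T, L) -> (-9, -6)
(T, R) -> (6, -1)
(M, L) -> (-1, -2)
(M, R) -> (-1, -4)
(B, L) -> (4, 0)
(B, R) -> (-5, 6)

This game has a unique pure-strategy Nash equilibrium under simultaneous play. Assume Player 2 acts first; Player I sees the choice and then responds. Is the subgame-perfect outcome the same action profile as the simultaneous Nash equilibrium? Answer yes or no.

no

Player I best-responds to each possible Player 2 move:
- L → Player I plays B (best of -9, -1, 4); Player 2 gets 0.
- R → Player I plays T (best of 6, -1, -5); Player 2 gets -1.
Among 0, -1, the best is 0 at L. Subgame-perfect outcome: (B, L) with payoffs (4, 0).
Under simultaneous play:
Player I's best replies: L→B; R→T.
Player 2's best replies: T→R; M→L; B→R.
Only (T, R) has each player best-responding; Nash payoffs (6, -1).
Sequential outcome (B, L) differs from the Nash profile (T, R).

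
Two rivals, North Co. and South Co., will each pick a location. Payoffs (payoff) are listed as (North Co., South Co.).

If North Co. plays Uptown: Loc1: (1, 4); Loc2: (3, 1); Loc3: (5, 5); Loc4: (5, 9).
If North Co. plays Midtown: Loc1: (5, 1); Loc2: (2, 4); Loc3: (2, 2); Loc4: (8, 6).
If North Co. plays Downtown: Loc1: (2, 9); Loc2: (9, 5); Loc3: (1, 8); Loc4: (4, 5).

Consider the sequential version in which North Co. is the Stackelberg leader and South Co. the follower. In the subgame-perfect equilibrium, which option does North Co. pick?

Solve by backward induction (North Co. leads).
- Uptown: South Co. compares 4, 1, 5, 9 and picks Loc4; North Co. would get 5.
- Midtown: South Co. compares 1, 4, 2, 6 and picks Loc4; North Co. would get 8.
- Downtown: South Co. compares 9, 5, 8, 5 and picks Loc1; North Co. would get 2.
North Co.'s induced payoffs are 5, 8, 2, so North Co. commits to Midtown. Subgame-perfect outcome: (Midtown, Loc4) with payoffs (8, 6).

Midtown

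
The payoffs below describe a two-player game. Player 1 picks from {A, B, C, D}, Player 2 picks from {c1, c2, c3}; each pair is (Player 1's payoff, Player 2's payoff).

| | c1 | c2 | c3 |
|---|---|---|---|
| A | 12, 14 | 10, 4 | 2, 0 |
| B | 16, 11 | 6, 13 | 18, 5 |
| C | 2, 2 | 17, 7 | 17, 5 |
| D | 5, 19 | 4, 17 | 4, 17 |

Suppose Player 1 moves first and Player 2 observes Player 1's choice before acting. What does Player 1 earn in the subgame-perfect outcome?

Work backward from Player 2's decision.
- A → Player 2 plays c1 (best of 14, 4, 0); Player 1 gets 12.
- B → Player 2 plays c2 (best of 11, 13, 5); Player 1 gets 6.
- C → Player 2 plays c2 (best of 2, 7, 5); Player 1 gets 17.
- D → Player 2 plays c1 (best of 19, 17, 17); Player 1 gets 5.
Player 1's induced payoffs are 12, 6, 17, 5, so Player 1 commits to C. Subgame-perfect outcome: (C, c2) with payoffs (17, 7).

17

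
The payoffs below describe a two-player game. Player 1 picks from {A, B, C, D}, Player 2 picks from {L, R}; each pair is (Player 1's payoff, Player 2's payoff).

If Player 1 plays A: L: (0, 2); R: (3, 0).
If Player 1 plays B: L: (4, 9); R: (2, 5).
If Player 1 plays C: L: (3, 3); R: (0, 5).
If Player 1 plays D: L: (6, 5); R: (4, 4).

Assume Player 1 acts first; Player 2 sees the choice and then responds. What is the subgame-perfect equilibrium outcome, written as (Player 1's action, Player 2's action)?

Work backward from Player 2's decision.
- A → Player 2 plays L (best of 2, 0); Player 1 gets 0.
- B → Player 2 plays L (best of 9, 5); Player 1 gets 4.
- C → Player 2 plays R (best of 3, 5); Player 1 gets 0.
- D → Player 2 plays L (best of 5, 4); Player 1 gets 6.
Maximizing over 0, 4, 0, 6, Player 1 chooses D. Subgame-perfect outcome: (D, L) with payoffs (6, 5).

(D, L)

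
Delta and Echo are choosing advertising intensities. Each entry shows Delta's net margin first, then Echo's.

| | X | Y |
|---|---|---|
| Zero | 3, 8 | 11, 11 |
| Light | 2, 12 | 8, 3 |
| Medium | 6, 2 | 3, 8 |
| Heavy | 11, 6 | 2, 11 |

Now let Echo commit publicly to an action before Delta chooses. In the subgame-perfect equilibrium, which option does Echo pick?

Solve by backward induction (Echo leads).
- X: BR = Heavy, leader payoff 6.
- Y: BR = Zero, leader payoff 11.
Echo's induced payoffs are 6, 11, so Echo commits to Y. Subgame-perfect outcome: (Zero, Y) with payoffs (11, 11).

Y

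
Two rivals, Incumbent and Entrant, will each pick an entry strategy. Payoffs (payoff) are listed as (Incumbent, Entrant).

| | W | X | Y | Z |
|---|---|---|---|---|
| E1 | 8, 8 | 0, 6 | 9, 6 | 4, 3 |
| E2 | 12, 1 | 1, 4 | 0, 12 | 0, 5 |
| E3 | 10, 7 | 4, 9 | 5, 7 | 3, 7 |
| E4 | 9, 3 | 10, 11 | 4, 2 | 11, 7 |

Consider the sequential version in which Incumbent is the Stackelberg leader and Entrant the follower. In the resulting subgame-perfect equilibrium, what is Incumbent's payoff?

10

Solve by backward induction (Incumbent leads).
- E1 → Entrant plays W (best of 8, 6, 6, 3); Incumbent gets 8.
- E2 → Entrant plays Y (best of 1, 4, 12, 5); Incumbent gets 0.
- E3 → Entrant plays X (best of 7, 9, 7, 7); Incumbent gets 4.
- E4 → Entrant plays X (best of 3, 11, 2, 7); Incumbent gets 10.
Maximizing over 8, 0, 4, 10, Incumbent chooses E4. Subgame-perfect outcome: (E4, X) with payoffs (10, 11).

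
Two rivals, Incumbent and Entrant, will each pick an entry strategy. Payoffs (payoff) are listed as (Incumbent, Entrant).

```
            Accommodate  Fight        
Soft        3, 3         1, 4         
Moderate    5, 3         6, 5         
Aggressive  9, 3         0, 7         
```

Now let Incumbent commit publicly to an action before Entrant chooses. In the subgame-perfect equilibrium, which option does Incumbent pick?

Moderate

Entrant best-responds to each possible Incumbent move:
- Soft: BR = Fight, leader payoff 1.
- Moderate: BR = Fight, leader payoff 6.
- Aggressive: BR = Fight, leader payoff 0.
Maximizing over 1, 6, 0, Incumbent chooses Moderate. Subgame-perfect outcome: (Moderate, Fight) with payoffs (6, 5).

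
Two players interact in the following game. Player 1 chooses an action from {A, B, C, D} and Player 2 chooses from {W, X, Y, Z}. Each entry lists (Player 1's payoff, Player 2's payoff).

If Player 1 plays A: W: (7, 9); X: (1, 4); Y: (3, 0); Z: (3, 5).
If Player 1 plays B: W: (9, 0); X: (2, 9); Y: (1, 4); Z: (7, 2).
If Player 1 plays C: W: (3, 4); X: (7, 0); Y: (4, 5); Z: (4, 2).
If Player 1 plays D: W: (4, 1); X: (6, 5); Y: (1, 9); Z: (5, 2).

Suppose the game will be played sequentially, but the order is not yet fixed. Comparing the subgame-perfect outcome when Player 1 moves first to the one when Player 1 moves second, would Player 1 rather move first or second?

first

If Player 1 leads: Player 2's best replies are A→W, B→X, C→Y, D→Y; Player 1's induced payoffs 7, 2, 4, 1; outcome (A, W), payoffs (7, 9).
If Player 2 leads: Player 1's best replies are W→B, X→C, Y→C, Z→B; Player 2's induced payoffs 0, 0, 5, 2; outcome (C, Y), payoffs (4, 5).
Player 1 gets 7 moving first and 4 moving second, so Player 1 prefers to move first.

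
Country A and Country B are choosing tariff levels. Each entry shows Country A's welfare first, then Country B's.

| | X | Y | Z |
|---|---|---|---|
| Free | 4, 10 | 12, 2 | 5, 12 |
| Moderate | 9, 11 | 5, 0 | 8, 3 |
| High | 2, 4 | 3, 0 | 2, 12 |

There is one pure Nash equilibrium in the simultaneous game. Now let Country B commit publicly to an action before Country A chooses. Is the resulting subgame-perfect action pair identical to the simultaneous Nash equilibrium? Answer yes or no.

Work backward from Country A's decision.
- X: BR = Moderate, leader payoff 11.
- Y: BR = Free, leader payoff 2.
- Z: BR = Moderate, leader payoff 3.
Maximizing over 11, 2, 3, Country B chooses X. Subgame-perfect outcome: (Moderate, X) with payoffs (9, 11).
Under simultaneous play:
Country A's best replies: X→Moderate; Y→Free; Z→Moderate.
Country B's best replies: Free→Z; Moderate→X; High→Z.
The unique mutual best reply is (Moderate, X), giving (9, 11).
Sequential outcome (Moderate, X) coincides with the Nash profile (Moderate, X).

yes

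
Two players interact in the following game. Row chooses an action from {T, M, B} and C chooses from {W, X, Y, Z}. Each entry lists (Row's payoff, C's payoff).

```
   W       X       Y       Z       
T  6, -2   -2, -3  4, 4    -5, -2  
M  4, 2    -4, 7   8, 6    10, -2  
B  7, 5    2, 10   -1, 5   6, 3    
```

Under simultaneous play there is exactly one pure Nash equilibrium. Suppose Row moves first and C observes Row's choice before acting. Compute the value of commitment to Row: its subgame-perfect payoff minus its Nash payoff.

2

C best-responds to each possible Row move:
- T: C compares -2, -3, 4, -2 and picks Y; Row would get 4.
- M: C compares 2, 7, 6, -2 and picks X; Row would get -4.
- B: C compares 5, 10, 5, 3 and picks X; Row would get 2.
Row's induced payoffs are 4, -4, 2, so Row commits to T. Subgame-perfect outcome: (T, Y) with payoffs (4, 4).
Now find the simultaneous Nash equilibrium.
Row's best replies: W→B; X→B; Y→M; Z→M.
C's best replies: T→Y; M→X; B→X.
Only (B, X) has each player best-responding; Nash payoffs (2, 10).
Row's commitment gain: 4 − 2 = 2.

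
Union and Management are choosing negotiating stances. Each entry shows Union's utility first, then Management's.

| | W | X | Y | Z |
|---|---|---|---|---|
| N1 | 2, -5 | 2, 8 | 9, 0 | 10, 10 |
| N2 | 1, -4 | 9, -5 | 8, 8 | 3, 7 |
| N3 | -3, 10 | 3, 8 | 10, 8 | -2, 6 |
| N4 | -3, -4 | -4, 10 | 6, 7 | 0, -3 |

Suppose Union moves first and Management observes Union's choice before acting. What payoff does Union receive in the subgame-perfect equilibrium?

Management best-responds to each possible Union move:
- N1: BR = Z, leader payoff 10.
- N2: BR = Y, leader payoff 8.
- N3: BR = W, leader payoff -3.
- N4: BR = X, leader payoff -4.
Among 10, 8, -3, -4, the best is 10 at N1. Subgame-perfect outcome: (N1, Z) with payoffs (10, 10).

10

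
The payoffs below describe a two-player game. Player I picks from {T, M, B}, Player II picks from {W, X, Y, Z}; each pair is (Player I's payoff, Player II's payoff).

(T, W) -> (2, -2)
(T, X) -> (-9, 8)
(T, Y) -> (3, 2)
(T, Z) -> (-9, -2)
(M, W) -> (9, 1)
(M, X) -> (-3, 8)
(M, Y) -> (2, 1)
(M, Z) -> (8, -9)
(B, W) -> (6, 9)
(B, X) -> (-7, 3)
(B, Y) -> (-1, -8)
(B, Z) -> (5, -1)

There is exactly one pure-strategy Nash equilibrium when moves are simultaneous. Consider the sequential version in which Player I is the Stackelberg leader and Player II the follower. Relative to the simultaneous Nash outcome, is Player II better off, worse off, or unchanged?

Solve by backward induction (Player I leads).
- T: BR = X, leader payoff -9.
- M: BR = X, leader payoff -3.
- B: BR = W, leader payoff 6.
Player I's induced payoffs are -9, -3, 6, so Player I commits to B. Subgame-perfect outcome: (B, W) with payoffs (6, 9).
For the simultaneous game, intersect best replies.
Player I's best replies: W→M; X→M; Y→T; Z→M.
Player II's best replies: T→X; M→X; B→W.
The unique mutual best reply is (M, X), giving (-3, 8).
Player II earns 9 sequentially versus 8 at the Nash outcome: better off.

better off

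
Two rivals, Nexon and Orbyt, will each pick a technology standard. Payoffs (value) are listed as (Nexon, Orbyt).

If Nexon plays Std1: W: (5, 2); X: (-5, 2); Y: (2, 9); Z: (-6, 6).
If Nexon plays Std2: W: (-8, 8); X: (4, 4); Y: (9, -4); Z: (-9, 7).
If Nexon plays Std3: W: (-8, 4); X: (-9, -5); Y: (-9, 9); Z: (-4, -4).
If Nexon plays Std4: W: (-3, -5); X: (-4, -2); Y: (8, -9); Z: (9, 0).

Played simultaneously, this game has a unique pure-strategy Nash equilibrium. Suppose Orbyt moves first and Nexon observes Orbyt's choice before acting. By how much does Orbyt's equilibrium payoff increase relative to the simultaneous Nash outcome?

Solve by backward induction (Orbyt leads).
- W: Nexon compares 5, -8, -8, -3 and picks Std1; Orbyt would get 2.
- X: Nexon compares -5, 4, -9, -4 and picks Std2; Orbyt would get 4.
- Y: Nexon compares 2, 9, -9, 8 and picks Std2; Orbyt would get -4.
- Z: Nexon compares -6, -9, -4, 9 and picks Std4; Orbyt would get 0.
Among 2, 4, -4, 0, the best is 4 at X. Subgame-perfect outcome: (Std2, X) with payoffs (4, 4).
For the simultaneous game, intersect best replies.
Nexon's best replies: W→Std1; X→Std2; Y→Std2; Z→Std4.
Orbyt's best replies: Std1→Y; Std2→W; Std3→Y; Std4→Z.
The unique mutual best reply is (Std4, Z), giving (9, 0).
Orbyt's commitment gain: 4 − 0 = 4.

4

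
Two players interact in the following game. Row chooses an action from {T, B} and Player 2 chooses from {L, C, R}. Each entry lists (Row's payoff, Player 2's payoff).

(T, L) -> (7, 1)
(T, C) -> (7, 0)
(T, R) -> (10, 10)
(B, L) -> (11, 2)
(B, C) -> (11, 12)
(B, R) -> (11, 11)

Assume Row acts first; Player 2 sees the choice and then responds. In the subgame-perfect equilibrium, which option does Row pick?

B

Backward induction with Row moving first.
- T: BR = R, leader payoff 10.
- B: BR = C, leader payoff 11.
Among 10, 11, the best is 11 at B. Subgame-perfect outcome: (B, C) with payoffs (11, 12).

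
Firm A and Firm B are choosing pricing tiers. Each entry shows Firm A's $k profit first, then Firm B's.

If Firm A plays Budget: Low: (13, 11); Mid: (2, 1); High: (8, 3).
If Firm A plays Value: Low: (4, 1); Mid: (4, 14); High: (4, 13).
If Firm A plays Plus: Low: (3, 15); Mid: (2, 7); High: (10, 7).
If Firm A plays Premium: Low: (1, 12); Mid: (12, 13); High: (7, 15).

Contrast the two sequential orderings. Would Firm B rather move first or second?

If Firm A leads: Firm B's best replies are Budget→Low, Value→Mid, Plus→Low, Premium→High; Firm A's induced payoffs 13, 4, 3, 7; outcome (Budget, Low), payoffs (13, 11).
If Firm B leads: Firm A's best replies are Low→Budget, Mid→Premium, High→Plus; Firm B's induced payoffs 11, 13, 7; outcome (Premium, Mid), payoffs (12, 13).
Firm B gets 13 moving first and 11 moving second, so Firm B prefers to move first.

first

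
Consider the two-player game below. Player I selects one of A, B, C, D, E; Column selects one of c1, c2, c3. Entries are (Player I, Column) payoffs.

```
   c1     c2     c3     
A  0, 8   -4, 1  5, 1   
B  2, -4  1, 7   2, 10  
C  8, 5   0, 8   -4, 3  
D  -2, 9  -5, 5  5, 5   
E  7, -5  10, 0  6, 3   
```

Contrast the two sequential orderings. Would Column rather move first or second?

first

If Player I leads: Column's best replies are A→c1, B→c3, C→c2, D→c1, E→c3; Player I's induced payoffs 0, 2, 0, -2, 6; outcome (E, c3), payoffs (6, 3).
If Column leads: Player I's best replies are c1→C, c2→E, c3→E; Column's induced payoffs 5, 0, 3; outcome (C, c1), payoffs (8, 5).
Column gets 5 moving first and 3 moving second, so Column prefers to move first.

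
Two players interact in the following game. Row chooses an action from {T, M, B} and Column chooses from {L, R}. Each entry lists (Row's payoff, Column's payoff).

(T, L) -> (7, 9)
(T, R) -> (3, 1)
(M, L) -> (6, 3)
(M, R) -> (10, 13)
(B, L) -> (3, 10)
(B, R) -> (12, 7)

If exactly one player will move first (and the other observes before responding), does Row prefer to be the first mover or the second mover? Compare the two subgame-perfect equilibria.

first

If Row leads: Column's best replies are T→L, M→R, B→L; Row's induced payoffs 7, 10, 3; outcome (M, R), payoffs (10, 13).
If Column leads: Row's best replies are L→T, R→B; Column's induced payoffs 9, 7; outcome (T, L), payoffs (7, 9).
Row gets 10 moving first and 7 moving second, so Row prefers to move first.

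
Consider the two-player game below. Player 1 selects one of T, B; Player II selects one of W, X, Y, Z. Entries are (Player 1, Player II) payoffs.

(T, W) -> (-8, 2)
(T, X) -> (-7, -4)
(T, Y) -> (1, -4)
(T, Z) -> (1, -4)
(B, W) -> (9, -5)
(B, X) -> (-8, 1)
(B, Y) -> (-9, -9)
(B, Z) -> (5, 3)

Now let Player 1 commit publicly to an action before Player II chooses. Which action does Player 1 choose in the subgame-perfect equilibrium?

B

Backward induction with Player 1 moving first.
- T: Player II compares 2, -4, -4, -4 and picks W; Player 1 would get -8.
- B: Player II compares -5, 1, -9, 3 and picks Z; Player 1 would get 5.
Among -8, 5, the best is 5 at B. Subgame-perfect outcome: (B, Z) with payoffs (5, 3).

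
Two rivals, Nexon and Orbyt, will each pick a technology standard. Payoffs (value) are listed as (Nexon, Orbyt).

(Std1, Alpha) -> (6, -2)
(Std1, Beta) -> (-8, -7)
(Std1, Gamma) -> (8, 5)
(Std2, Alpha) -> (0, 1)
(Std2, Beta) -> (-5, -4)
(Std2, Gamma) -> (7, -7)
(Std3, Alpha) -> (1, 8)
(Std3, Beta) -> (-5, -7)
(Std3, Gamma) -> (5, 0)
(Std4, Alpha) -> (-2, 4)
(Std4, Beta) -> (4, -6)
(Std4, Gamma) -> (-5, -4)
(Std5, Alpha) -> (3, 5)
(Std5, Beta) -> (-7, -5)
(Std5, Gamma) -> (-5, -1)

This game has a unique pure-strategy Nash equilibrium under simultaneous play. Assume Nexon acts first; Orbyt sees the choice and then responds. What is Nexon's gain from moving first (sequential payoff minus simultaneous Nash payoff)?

0

Work backward from Orbyt's decision.
- Std1 → Orbyt plays Gamma (best of -2, -7, 5); Nexon gets 8.
- Std2 → Orbyt plays Alpha (best of 1, -4, -7); Nexon gets 0.
- Std3 → Orbyt plays Alpha (best of 8, -7, 0); Nexon gets 1.
- Std4 → Orbyt plays Alpha (best of 4, -6, -4); Nexon gets -2.
- Std5 → Orbyt plays Alpha (best of 5, -5, -1); Nexon gets 3.
Among 8, 0, 1, -2, 3, the best is 8 at Std1. Subgame-perfect outcome: (Std1, Gamma) with payoffs (8, 5).
Now find the simultaneous Nash equilibrium.
Nexon's best replies: Alpha→Std1; Beta→Std4; Gamma→Std1.
Orbyt's best replies: Std1→Gamma; Std2→Alpha; Std3→Alpha; Std4→Alpha; Std5→Alpha.
Only (Std1, Gamma) has each player best-responding; Nash payoffs (8, 5).
Nexon's commitment gain: 8 − 8 = 0.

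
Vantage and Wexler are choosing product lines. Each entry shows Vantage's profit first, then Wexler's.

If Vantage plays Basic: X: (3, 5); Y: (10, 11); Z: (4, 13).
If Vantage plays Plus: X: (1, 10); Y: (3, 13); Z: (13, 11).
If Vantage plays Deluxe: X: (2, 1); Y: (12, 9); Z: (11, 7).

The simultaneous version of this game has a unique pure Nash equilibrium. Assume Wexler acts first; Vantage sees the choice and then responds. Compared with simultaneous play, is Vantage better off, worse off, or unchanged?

Vantage best-responds to each possible Wexler move:
- X: BR = Basic, leader payoff 5.
- Y: BR = Deluxe, leader payoff 9.
- Z: BR = Plus, leader payoff 11.
Among 5, 9, 11, the best is 11 at Z. Subgame-perfect outcome: (Plus, Z) with payoffs (13, 11).
Under simultaneous play:
Vantage's best replies: X→Basic; Y→Deluxe; Z→Plus.
Wexler's best replies: Basic→Z; Plus→Y; Deluxe→Y.
Only (Deluxe, Y) has each player best-responding; Nash payoffs (12, 9).
Vantage earns 13 sequentially versus 12 at the Nash outcome: better off.

better off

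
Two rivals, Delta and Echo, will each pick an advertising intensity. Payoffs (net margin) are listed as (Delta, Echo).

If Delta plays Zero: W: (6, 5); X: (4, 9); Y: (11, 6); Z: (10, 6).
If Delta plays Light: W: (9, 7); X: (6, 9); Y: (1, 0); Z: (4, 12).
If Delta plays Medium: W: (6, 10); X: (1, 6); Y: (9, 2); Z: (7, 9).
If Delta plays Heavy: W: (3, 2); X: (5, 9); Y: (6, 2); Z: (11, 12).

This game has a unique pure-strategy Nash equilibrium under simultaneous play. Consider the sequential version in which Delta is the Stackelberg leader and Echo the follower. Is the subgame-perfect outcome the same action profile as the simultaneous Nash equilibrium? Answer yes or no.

Work backward from Echo's decision.
- Zero → Echo plays X (best of 5, 9, 6, 6); Delta gets 4.
- Light → Echo plays Z (best of 7, 9, 0, 12); Delta gets 4.
- Medium → Echo plays W (best of 10, 6, 2, 9); Delta gets 6.
- Heavy → Echo plays Z (best of 2, 9, 2, 12); Delta gets 11.
Maximizing over 4, 4, 6, 11, Delta chooses Heavy. Subgame-perfect outcome: (Heavy, Z) with payoffs (11, 12).
Under simultaneous play:
Delta's best replies: W→Light; X→Light; Y→Zero; Z→Heavy.
Echo's best replies: Zero→X; Light→Z; Medium→W; Heavy→Z.
Only (Heavy, Z) has each player best-responding; Nash payoffs (11, 12).
Sequential outcome (Heavy, Z) coincides with the Nash profile (Heavy, Z).

yes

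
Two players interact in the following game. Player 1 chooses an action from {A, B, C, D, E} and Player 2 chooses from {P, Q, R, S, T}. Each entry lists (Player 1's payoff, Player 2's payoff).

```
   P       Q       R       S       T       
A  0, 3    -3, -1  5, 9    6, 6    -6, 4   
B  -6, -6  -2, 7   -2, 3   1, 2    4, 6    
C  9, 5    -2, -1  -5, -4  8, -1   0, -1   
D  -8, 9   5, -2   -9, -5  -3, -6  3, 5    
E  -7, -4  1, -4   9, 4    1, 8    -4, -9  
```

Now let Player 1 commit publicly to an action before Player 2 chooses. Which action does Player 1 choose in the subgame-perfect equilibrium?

C

Work backward from Player 2's decision.
- A: BR = R, leader payoff 5.
- B: BR = Q, leader payoff -2.
- C: BR = P, leader payoff 9.
- D: BR = P, leader payoff -8.
- E: BR = S, leader payoff 1.
Player 1's induced payoffs are 5, -2, 9, -8, 1, so Player 1 commits to C. Subgame-perfect outcome: (C, P) with payoffs (9, 5).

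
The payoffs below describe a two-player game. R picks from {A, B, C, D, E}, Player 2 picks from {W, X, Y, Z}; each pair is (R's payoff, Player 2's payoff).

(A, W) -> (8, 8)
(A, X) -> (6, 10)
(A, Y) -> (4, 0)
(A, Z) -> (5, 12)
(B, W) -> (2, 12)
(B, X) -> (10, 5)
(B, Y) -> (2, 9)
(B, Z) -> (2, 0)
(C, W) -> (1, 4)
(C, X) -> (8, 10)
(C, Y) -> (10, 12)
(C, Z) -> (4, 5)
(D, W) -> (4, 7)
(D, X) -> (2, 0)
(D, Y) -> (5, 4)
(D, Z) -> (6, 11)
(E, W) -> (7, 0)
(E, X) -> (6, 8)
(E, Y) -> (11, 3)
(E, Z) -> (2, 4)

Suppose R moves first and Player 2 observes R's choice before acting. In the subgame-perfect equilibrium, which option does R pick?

C

Backward induction with R moving first.
- A → Player 2 plays Z (best of 8, 10, 0, 12); R gets 5.
- B → Player 2 plays W (best of 12, 5, 9, 0); R gets 2.
- C → Player 2 plays Y (best of 4, 10, 12, 5); R gets 10.
- D → Player 2 plays Z (best of 7, 0, 4, 11); R gets 6.
- E → Player 2 plays X (best of 0, 8, 3, 4); R gets 6.
Among 5, 2, 10, 6, 6, the best is 10 at C. Subgame-perfect outcome: (C, Y) with payoffs (10, 12).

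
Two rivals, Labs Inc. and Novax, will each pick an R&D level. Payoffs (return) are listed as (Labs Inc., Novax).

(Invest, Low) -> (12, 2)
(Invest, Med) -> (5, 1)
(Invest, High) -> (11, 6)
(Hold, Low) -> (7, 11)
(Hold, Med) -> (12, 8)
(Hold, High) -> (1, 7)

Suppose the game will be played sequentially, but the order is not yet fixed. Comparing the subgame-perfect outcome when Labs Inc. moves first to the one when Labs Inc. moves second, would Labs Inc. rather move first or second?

second

If Labs Inc. leads: Novax's best replies are Invest→High, Hold→Low; Labs Inc.'s induced payoffs 11, 7; outcome (Invest, High), payoffs (11, 6).
If Novax leads: Labs Inc.'s best replies are Low→Invest, Med→Hold, High→Invest; Novax's induced payoffs 2, 8, 6; outcome (Hold, Med), payoffs (12, 8).
Labs Inc. gets 11 moving first and 12 moving second, so Labs Inc. prefers to move second.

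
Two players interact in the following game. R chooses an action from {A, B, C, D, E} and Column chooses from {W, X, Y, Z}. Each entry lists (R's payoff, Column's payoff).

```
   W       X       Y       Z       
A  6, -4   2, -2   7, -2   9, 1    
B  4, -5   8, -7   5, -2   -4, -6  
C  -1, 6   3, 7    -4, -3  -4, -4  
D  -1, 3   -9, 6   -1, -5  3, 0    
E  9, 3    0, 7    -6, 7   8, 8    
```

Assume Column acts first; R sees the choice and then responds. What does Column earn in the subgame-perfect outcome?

R best-responds to each possible Column move:
- W → R plays E (best of 6, 4, -1, -1, 9); Column gets 3.
- X → R plays B (best of 2, 8, 3, -9, 0); Column gets -7.
- Y → R plays A (best of 7, 5, -4, -1, -6); Column gets -2.
- Z → R plays A (best of 9, -4, -4, 3, 8); Column gets 1.
Among 3, -7, -2, 1, the best is 3 at W. Subgame-perfect outcome: (E, W) with payoffs (9, 3).

3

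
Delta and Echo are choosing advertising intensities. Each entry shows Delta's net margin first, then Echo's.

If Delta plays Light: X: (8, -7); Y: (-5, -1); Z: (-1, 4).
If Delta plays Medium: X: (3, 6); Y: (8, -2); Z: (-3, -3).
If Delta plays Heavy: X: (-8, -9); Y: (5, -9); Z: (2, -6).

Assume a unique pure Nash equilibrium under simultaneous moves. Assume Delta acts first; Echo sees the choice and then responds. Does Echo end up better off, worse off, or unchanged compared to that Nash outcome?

Work backward from Echo's decision.
- Light: Echo compares -7, -1, 4 and picks Z; Delta would get -1.
- Medium: Echo compares 6, -2, -3 and picks X; Delta would get 3.
- Heavy: Echo compares -9, -9, -6 and picks Z; Delta would get 2.
Maximizing over -1, 3, 2, Delta chooses Medium. Subgame-perfect outcome: (Medium, X) with payoffs (3, 6).
Under simultaneous play:
Delta's best replies: X→Light; Y→Medium; Z→Heavy.
Echo's best replies: Light→Z; Medium→X; Heavy→Z.
Only (Heavy, Z) has each player best-responding; Nash payoffs (2, -6).
Echo earns 6 sequentially versus -6 at the Nash outcome: better off.

better off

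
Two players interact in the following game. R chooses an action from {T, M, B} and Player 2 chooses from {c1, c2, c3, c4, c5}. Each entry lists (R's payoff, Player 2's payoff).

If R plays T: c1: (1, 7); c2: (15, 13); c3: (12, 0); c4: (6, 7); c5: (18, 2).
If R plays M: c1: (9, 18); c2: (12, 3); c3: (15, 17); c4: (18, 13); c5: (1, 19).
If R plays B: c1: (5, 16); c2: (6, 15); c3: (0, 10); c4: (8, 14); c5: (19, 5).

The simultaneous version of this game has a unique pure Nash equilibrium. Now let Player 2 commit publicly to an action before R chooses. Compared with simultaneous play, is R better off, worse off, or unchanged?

Solve by backward induction (Player 2 leads).
- c1 → R plays M (best of 1, 9, 5); Player 2 gets 18.
- c2 → R plays T (best of 15, 12, 6); Player 2 gets 13.
- c3 → R plays M (best of 12, 15, 0); Player 2 gets 17.
- c4 → R plays M (best of 6, 18, 8); Player 2 gets 13.
- c5 → R plays B (best of 18, 1, 19); Player 2 gets 5.
Player 2's induced payoffs are 18, 13, 17, 13, 5, so Player 2 commits to c1. Subgame-perfect outcome: (M, c1) with payoffs (9, 18).
Under simultaneous play:
R's best replies: c1→M; c2→T; c3→M; c4→M; c5→B.
Player 2's best replies: T→c2; M→c5; B→c1.
The unique mutual best reply is (T, c2), giving (15, 13).
R earns 9 sequentially versus 15 at the Nash outcome: worse off.

worse off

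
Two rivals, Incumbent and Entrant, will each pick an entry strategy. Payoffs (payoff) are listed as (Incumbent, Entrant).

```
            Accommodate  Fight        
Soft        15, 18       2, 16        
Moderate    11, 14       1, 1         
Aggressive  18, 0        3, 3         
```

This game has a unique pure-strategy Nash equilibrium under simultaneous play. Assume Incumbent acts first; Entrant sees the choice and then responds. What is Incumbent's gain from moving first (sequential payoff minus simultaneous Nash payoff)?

Entrant best-responds to each possible Incumbent move:
- Soft → Entrant plays Accommodate (best of 18, 16); Incumbent gets 15.
- Moderate → Entrant plays Accommodate (best of 14, 1); Incumbent gets 11.
- Aggressive → Entrant plays Fight (best of 0, 3); Incumbent gets 3.
Among 15, 11, 3, the best is 15 at Soft. Subgame-perfect outcome: (Soft, Accommodate) with payoffs (15, 18).
Now find the simultaneous Nash equilibrium.
Incumbent's best replies: Accommodate→Aggressive; Fight→Aggressive.
Entrant's best replies: Soft→Accommodate; Moderate→Accommodate; Aggressive→Fight.
The unique mutual best reply is (Aggressive, Fight), giving (3, 3).
Incumbent's commitment gain: 15 − 3 = 12.

12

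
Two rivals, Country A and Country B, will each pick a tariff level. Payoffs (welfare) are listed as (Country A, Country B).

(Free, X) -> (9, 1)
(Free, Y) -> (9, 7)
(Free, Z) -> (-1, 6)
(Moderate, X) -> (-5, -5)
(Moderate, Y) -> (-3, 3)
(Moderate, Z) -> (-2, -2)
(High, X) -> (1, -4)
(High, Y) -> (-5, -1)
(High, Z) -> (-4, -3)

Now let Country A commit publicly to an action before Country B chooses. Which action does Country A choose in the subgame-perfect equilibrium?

Free

Country B best-responds to each possible Country A move:
- Free: Country B compares 1, 7, 6 and picks Y; Country A would get 9.
- Moderate: Country B compares -5, 3, -2 and picks Y; Country A would get -3.
- High: Country B compares -4, -1, -3 and picks Y; Country A would get -5.
Among 9, -3, -5, the best is 9 at Free. Subgame-perfect outcome: (Free, Y) with payoffs (9, 7).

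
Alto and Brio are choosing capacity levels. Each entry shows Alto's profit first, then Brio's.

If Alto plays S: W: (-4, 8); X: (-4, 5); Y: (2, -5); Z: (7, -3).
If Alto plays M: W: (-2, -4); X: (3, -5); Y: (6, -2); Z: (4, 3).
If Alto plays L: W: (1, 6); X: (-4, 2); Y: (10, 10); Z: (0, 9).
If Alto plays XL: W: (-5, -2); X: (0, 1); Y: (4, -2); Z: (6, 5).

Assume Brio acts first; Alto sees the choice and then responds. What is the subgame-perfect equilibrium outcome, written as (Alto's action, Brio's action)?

Work backward from Alto's decision.
- W → Alto plays L (best of -4, -2, 1, -5); Brio gets 6.
- X → Alto plays M (best of -4, 3, -4, 0); Brio gets -5.
- Y → Alto plays L (best of 2, 6, 10, 4); Brio gets 10.
- Z → Alto plays S (best of 7, 4, 0, 6); Brio gets -3.
Maximizing over 6, -5, 10, -3, Brio chooses Y. Subgame-perfect outcome: (L, Y) with payoffs (10, 10).

(L, Y)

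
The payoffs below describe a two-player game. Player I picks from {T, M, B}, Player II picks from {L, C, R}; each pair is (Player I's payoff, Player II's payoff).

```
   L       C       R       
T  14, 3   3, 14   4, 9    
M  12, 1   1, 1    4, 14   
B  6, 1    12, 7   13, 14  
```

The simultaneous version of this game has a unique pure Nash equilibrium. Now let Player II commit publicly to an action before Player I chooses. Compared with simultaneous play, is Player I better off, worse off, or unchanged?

Player I best-responds to each possible Player II move:
- L: Player I compares 14, 12, 6 and picks T; Player II would get 3.
- C: Player I compares 3, 1, 12 and picks B; Player II would get 7.
- R: Player I compares 4, 4, 13 and picks B; Player II would get 14.
Maximizing over 3, 7, 14, Player II chooses R. Subgame-perfect outcome: (B, R) with payoffs (13, 14).
For the simultaneous game, intersect best replies.
Player I's best replies: L→T; C→B; R→B.
Player II's best replies: T→C; M→R; B→R.
The unique mutual best reply is (B, R), giving (13, 14).
Player I earns 13 sequentially versus 13 at the Nash outcome: unchanged.

unchanged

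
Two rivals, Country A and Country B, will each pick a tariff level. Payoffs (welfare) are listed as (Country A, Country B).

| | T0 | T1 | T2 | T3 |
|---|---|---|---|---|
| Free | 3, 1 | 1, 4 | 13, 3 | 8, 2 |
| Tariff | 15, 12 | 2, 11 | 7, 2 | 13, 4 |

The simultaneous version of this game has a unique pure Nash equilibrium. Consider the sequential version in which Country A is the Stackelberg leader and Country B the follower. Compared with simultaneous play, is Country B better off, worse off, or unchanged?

unchanged

Work backward from Country B's decision.
- Free: BR = T1, leader payoff 1.
- Tariff: BR = T0, leader payoff 15.
Among 1, 15, the best is 15 at Tariff. Subgame-perfect outcome: (Tariff, T0) with payoffs (15, 12).
Now find the simultaneous Nash equilibrium.
Country A's best replies: T0→Tariff; T1→Tariff; T2→Free; T3→Tariff.
Country B's best replies: Free→T1; Tariff→T0.
Only (Tariff, T0) has each player best-responding; Nash payoffs (15, 12).
Country B earns 12 sequentially versus 12 at the Nash outcome: unchanged.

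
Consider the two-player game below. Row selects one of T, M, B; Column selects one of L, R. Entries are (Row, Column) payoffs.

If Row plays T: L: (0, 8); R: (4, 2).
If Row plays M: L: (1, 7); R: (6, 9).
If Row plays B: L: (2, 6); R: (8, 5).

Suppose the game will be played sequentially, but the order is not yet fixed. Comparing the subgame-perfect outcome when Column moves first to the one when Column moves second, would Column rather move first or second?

If Row leads: Column's best replies are T→L, M→R, B→L; Row's induced payoffs 0, 6, 2; outcome (M, R), payoffs (6, 9).
If Column leads: Row's best replies are L→B, R→B; Column's induced payoffs 6, 5; outcome (B, L), payoffs (2, 6).
Column gets 6 moving first and 9 moving second, so Column prefers to move second.

second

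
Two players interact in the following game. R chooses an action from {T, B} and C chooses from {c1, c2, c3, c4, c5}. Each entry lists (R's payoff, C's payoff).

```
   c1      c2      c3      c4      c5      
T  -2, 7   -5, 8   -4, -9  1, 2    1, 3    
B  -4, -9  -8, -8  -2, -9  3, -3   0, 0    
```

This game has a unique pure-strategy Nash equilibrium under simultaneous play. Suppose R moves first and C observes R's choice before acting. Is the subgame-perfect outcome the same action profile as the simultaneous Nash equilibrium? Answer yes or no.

no

Work backward from C's decision.
- T → C plays c2 (best of 7, 8, -9, 2, 3); R gets -5.
- B → C plays c5 (best of -9, -8, -9, -3, 0); R gets 0.
Maximizing over -5, 0, R chooses B. Subgame-perfect outcome: (B, c5) with payoffs (0, 0).
For the simultaneous game, intersect best replies.
R's best replies: c1→T; c2→T; c3→B; c4→B; c5→T.
C's best replies: T→c2; B→c5.
Only (T, c2) has each player best-responding; Nash payoffs (-5, 8).
Sequential outcome (B, c5) differs from the Nash profile (T, c2).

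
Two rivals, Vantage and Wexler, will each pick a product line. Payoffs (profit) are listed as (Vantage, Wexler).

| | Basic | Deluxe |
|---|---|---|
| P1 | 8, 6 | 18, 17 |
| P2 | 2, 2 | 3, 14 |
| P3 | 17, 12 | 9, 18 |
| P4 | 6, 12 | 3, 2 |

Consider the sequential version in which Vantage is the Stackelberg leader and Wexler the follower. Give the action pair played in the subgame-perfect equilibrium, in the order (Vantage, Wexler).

Solve by backward induction (Vantage leads).
- P1 → Wexler plays Deluxe (best of 6, 17); Vantage gets 18.
- P2 → Wexler plays Deluxe (best of 2, 14); Vantage gets 3.
- P3 → Wexler plays Deluxe (best of 12, 18); Vantage gets 9.
- P4 → Wexler plays Basic (best of 12, 2); Vantage gets 6.
Among 18, 3, 9, 6, the best is 18 at P1. Subgame-perfect outcome: (P1, Deluxe) with payoffs (18, 17).

(P1, Deluxe)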